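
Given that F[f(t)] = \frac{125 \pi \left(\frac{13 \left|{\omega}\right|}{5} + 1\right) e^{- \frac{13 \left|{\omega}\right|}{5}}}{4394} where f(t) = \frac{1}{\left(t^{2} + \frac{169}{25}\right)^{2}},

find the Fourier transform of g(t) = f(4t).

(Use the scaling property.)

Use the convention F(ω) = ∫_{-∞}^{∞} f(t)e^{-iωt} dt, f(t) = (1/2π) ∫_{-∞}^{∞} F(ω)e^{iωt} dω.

F[g](ω) = \frac{25 \pi \left(13 \left|{\omega}\right| + 20\right) e^{- \frac{13 \left|{\omega}\right|}{20}}}{70304}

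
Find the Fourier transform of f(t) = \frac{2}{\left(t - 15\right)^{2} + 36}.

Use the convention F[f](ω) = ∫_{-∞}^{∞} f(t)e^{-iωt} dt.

F(ω) = \frac{\pi e^{- 15 i \omega - 6 \left|{\omega}\right|}}{3}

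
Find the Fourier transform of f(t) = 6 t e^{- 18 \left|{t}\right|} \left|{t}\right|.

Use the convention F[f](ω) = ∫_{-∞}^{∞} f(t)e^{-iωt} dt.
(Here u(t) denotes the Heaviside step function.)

F(ω) = \frac{24 i \omega \left(\omega^{2} - 972\right)}{\left(\omega^{2} + 324\right)^{3}}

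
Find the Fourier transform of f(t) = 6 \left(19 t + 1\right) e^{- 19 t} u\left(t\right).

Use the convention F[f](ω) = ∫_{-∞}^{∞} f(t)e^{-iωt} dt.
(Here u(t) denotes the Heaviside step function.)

F(ω) = \frac{6 \left(- i \omega - 38\right)}{\omega^{2} - 38 i \omega - 361}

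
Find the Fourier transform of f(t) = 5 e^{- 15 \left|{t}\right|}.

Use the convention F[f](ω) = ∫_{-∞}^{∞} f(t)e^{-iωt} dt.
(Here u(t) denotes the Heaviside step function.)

F(ω) = \frac{150}{\omega^{2} + 225}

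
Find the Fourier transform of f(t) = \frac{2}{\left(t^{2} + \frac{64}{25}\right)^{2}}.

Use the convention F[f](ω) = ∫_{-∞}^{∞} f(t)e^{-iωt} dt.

F(ω) = \frac{25 \pi \left(8 \left|{\omega}\right| + 5\right) e^{- \frac{8 \left|{\omega}\right|}{5}}}{512}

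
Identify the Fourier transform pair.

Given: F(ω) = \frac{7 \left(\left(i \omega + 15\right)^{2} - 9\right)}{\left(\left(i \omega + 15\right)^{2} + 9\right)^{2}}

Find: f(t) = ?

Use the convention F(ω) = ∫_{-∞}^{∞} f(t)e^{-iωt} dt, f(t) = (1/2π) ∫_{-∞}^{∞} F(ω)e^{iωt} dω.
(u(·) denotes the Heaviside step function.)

f(t) = 7 t e^{- 15 t} \cos{\left(3 t \right)} u\left(t\right)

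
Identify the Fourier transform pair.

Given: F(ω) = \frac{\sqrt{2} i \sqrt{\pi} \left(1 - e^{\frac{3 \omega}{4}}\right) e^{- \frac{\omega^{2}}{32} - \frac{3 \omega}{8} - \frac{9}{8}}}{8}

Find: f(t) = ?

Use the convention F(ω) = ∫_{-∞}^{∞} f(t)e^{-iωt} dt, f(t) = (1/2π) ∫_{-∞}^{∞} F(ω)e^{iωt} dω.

f(t) = e^{- 8 t^{2}} \sin{\left(6 t \right)}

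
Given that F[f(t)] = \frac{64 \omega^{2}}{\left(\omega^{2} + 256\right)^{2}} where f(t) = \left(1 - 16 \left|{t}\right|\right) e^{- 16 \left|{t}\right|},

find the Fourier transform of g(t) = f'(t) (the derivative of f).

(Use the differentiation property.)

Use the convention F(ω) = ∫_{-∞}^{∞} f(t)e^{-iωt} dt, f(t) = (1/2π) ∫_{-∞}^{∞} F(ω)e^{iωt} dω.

F[g](ω) = \frac{64 i \omega^{3}}{\left(\omega^{2} + 256\right)^{2}}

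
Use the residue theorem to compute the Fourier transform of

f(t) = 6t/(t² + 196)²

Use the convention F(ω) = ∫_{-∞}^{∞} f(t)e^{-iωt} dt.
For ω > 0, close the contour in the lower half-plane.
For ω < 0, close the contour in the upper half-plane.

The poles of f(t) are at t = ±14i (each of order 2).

Let g(z) = f(z)e^{-iωz}; for large |z| the factor e^{-iωz} decays in the lower half-plane when ω > 0 and in the upper half-plane when ω < 0.

Case ω > 0 (lower half-plane, clockwise contour ⇒ F(ω) = -2πi·ΣRes):
  Res_{z = - 14 i} g(z) = \frac{3 \omega e^{- 14 \omega}}{28} (pole of order 2)
  F(ω) = -2πi·ΣRes = - \frac{3 i \pi \omega e^{- 14 \omega}}{14}

Case ω < 0 (upper half-plane, counterclockwise contour ⇒ F(ω) = +2πi·ΣRes):
  Res_{z = 14 i} g(z) = - \frac{3 \omega e^{14 \omega}}{28} (pole of order 2)
  F(ω) = 2πi·ΣRes = - \frac{3 i \pi \omega e^{14 \omega}}{14}

Both cases combine into a single formula in |ω|:

F(ω) = - \frac{3 i \pi \omega e^{- 14 \left|{\omega}\right|}}{14}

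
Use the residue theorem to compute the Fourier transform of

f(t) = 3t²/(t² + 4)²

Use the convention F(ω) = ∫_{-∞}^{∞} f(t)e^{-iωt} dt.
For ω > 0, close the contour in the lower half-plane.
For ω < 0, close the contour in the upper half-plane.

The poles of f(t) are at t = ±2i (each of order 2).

Let g(z) = f(z)e^{-iωz}; for large |z| the factor e^{-iωz} decays in the lower half-plane when ω > 0 and in the upper half-plane when ω < 0.

Case ω > 0 (lower half-plane, clockwise contour ⇒ F(ω) = -2πi·ΣRes):
  Res_{z = - 2 i} g(z) = \frac{3 i \left(1 - 2 \omega\right) e^{- 2 \omega}}{8} (pole of order 2)
  F(ω) = -2πi·ΣRes = \frac{3 \pi \left(1 - 2 \omega\right) e^{- 2 \omega}}{4}

Case ω < 0 (upper half-plane, counterclockwise contour ⇒ F(ω) = +2πi·ΣRes):
  Res_{z = 2 i} g(z) = \frac{3 i \left(- 2 \omega - 1\right) e^{2 \omega}}{8} (pole of order 2)
  F(ω) = 2πi·ΣRes = \frac{3 \pi \left(2 \omega + 1\right) e^{2 \omega}}{4}

Both cases combine into a single formula in |ω|:

F(ω) = \frac{3 \pi \left(1 - 2 \left|{\omega}\right|\right) e^{- 2 \left|{\omega}\right|}}{4}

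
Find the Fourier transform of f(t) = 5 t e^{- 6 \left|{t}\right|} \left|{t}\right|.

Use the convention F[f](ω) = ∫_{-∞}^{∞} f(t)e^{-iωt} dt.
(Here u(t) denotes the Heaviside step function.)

F(ω) = \frac{20 i \omega \left(\omega^{2} - 108\right)}{\left(\omega^{2} + 36\right)^{3}}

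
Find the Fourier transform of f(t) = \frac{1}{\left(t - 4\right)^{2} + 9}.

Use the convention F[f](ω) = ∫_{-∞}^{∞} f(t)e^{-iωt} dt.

F(ω) = \frac{\pi e^{- 4 i \omega - 3 \left|{\omega}\right|}}{3}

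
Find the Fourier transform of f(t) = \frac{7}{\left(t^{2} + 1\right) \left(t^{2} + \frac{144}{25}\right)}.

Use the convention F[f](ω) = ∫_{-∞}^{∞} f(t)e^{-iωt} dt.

F(ω) = \frac{25 \pi e^{- \left|{\omega}\right|}}{17} - \frac{125 \pi e^{- \frac{12 \left|{\omega}\right|}{5}}}{204}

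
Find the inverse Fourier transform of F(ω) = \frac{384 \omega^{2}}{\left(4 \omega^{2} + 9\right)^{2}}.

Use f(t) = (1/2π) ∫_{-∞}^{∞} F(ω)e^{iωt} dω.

f(t) = 4 \left(1 - \frac{3 \left|{t}\right|}{2}\right) e^{- \frac{3 \left|{t}\right|}{2}}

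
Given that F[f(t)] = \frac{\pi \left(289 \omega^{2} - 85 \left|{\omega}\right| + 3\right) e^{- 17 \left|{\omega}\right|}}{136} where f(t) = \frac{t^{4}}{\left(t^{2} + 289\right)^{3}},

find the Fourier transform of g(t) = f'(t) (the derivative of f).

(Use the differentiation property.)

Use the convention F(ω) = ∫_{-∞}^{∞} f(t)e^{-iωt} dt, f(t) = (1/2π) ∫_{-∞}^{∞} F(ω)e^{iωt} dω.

F[g](ω) = \frac{i \pi \omega \left(289 \omega^{2} - 85 \left|{\omega}\right| + 3\right) e^{- 17 \left|{\omega}\right|}}{136}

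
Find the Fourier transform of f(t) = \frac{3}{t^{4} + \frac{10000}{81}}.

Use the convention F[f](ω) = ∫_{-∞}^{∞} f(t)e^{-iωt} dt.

F(ω) = \frac{81 \pi e^{- \frac{5 \sqrt{2} \left|{\omega}\right|}{3}} \sin{\left(\frac{5 \sqrt{2} \left|{\omega}\right|}{3} + \frac{\pi}{4} \right)}}{1000}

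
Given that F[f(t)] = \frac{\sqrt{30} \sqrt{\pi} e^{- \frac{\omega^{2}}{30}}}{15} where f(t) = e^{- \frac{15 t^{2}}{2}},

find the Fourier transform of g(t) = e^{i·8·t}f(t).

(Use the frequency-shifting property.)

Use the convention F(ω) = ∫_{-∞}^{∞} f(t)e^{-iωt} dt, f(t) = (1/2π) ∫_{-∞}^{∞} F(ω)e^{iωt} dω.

F[g](ω) = \frac{\sqrt{30} \sqrt{\pi} e^{- \frac{\left(\omega - 8\right)^{2}}{30}}}{15}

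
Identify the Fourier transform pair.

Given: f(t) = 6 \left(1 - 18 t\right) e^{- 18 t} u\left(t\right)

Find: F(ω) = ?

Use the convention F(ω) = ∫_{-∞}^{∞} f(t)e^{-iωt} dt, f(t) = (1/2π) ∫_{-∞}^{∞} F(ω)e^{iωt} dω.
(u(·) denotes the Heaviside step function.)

F(ω) = \frac{6 i \omega}{- \omega^{2} + 36 i \omega + 324}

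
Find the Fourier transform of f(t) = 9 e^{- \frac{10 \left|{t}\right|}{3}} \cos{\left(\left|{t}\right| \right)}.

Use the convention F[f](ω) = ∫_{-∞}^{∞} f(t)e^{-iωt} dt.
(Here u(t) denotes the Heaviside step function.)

F(ω) = \frac{540 \left(9 \omega^{2} + 109\right)}{81 \omega^{4} + 1638 \omega^{2} + 11881}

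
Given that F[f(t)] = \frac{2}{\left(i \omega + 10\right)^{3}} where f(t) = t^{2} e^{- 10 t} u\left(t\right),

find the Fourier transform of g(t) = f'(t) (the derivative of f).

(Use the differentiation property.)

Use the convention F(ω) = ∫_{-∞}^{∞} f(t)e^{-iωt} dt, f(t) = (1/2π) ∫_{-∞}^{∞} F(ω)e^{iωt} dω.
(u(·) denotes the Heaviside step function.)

F[g](ω) = \frac{2 i \omega}{\left(i \omega + 10\right)^{3}}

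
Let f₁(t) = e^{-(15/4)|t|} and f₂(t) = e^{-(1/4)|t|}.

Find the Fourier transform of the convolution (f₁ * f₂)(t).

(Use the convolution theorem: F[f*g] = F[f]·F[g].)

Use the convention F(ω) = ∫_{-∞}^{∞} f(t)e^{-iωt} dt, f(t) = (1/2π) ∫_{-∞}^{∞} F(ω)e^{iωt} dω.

F[f₁*f₂](ω) = \frac{960}{256 \omega^{4} + 3616 \omega^{2} + 225}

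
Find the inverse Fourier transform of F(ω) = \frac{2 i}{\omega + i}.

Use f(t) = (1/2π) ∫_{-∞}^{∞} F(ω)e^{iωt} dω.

f(t) = 2 e^{t} u\left(- t\right)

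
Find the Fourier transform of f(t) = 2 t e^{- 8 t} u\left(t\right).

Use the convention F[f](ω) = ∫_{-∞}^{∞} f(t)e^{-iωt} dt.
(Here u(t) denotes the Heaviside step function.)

F(ω) = \frac{2}{\left(i \omega + 8\right)^{2}}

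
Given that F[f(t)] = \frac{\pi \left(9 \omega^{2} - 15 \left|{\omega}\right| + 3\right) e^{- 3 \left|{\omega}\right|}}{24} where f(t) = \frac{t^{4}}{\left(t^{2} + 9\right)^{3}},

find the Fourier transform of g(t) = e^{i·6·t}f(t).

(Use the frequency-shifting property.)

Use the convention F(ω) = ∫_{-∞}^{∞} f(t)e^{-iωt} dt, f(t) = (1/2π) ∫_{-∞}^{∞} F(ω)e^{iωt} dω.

F[g](ω) = \frac{\pi \left(3 \left(\omega - 6\right)^{2} - 5 \left|{\omega - 6}\right| + 1\right) e^{- 3 \left|{\omega - 6}\right|}}{8}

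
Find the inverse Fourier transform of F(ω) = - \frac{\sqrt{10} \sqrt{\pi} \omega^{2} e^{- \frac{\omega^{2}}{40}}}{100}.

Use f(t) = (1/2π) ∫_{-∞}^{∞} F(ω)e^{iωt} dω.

f(t) = \left(40 t^{2} - 2\right) e^{- 10 t^{2}}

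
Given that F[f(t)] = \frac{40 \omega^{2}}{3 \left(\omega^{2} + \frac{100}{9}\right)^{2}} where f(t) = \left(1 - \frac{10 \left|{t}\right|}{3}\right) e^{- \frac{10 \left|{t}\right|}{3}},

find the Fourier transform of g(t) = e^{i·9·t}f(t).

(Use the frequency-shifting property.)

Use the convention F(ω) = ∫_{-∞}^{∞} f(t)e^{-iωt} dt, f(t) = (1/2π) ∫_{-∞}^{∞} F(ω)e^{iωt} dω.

F[g](ω) = \frac{1080 \left(\omega - 9\right)^{2}}{\left(9 \left(\omega - 9\right)^{2} + 100\right)^{2}}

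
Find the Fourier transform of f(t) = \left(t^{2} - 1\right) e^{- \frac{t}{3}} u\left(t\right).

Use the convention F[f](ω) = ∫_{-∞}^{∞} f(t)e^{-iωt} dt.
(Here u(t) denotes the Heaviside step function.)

F(ω) = \frac{3 \left(54 i \omega - \left(3 i \omega + 1\right)^{3} + 18\right)}{\left(3 i \omega + 1\right)^{4}}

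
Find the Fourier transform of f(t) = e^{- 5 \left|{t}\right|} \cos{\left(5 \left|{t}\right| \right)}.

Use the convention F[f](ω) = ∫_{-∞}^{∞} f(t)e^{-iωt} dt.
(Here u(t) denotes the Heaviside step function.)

F(ω) = \frac{10 \left(\omega^{2} + 50\right)}{\omega^{4} + 2500}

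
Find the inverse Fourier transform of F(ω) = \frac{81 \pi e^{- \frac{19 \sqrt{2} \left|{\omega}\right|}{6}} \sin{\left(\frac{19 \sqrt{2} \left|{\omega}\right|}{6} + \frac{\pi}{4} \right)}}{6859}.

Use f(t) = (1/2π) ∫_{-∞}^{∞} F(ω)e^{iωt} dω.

f(t) = \frac{3}{t^{4} + \frac{130321}{81}}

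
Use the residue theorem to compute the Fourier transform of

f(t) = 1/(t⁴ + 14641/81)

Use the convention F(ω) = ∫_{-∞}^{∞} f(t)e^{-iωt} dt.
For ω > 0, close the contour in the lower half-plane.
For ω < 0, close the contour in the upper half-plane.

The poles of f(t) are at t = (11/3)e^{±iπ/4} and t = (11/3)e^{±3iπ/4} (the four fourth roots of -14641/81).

Let g(z) = f(z)e^{-iωz}; for large |z| the factor e^{-iωz} decays in the lower half-plane when ω > 0 and in the upper half-plane when ω < 0.

Case ω > 0 (lower half-plane, clockwise contour ⇒ F(ω) = -2πi·ΣRes):
  Res_{z = - \frac{11 \sqrt{2}}{6} - \frac{11 \sqrt{2} i}{6}} g(z) = \frac{27 \sqrt{2} i \left(1 - i\right) e^{\frac{11 \sqrt{2} \omega \left(-1 + i\right)}{6}}}{10648}
  Res_{z = \frac{11 \sqrt{2}}{6} - \frac{11 \sqrt{2} i}{6}} g(z) = \frac{27 \sqrt{2} i \left(1 + i\right) e^{- \frac{11 \sqrt{2} \omega \left(1 + i\right)}{6}}}{10648}
  F(ω) = -2πi·ΣRes = \frac{27 \sqrt{2} \pi \left(1 - i\right) \left(e^{\frac{11 \sqrt{2} i \omega}{3}} + i\right) e^{- \frac{11 \sqrt{2} \omega \left(1 + i\right)}{6}}}{5324} = \frac{27 \pi e^{- \frac{11 \sqrt{2} \omega}{6}} \sin{\left(\frac{11 \sqrt{2} \omega}{6} + \frac{\pi}{4} \right)}}{1331}

Case ω < 0 (upper half-plane, counterclockwise contour ⇒ F(ω) = +2πi·ΣRes):
  Res_{z = \frac{11 \sqrt{2}}{6} + \frac{11 \sqrt{2} i}{6}} g(z) = \frac{27 \sqrt{2} i \left(-1 + i\right) e^{\frac{11 \sqrt{2} \omega \left(1 - i\right)}{6}}}{10648}
  Res_{z = - \frac{11 \sqrt{2}}{6} + \frac{11 \sqrt{2} i}{6}} g(z) = \frac{27 \sqrt{2} \left(1 - i\right) e^{\frac{11 \sqrt{2} \omega \left(1 + i\right)}{6}}}{10648}
  F(ω) = 2πi·ΣRes = - \frac{27 \sqrt{2} i \pi \left(i \left(1 - i\right) e^{\frac{11 \sqrt{2} \omega \left(1 - i\right)}{6}} - \left(1 - i\right) e^{\frac{11 \sqrt{2} \omega \left(1 + i\right)}{6}}\right)}{5324} = \frac{27 \pi e^{\frac{11 \sqrt{2} \omega}{6}} \cos{\left(\frac{11 \sqrt{2} \omega}{6} + \frac{\pi}{4} \right)}}{1331}

Both cases combine into a single formula in |ω|:

F(ω) = \frac{27 \pi e^{- \frac{11 \sqrt{2} \left|{\omega}\right|}{6}} \sin{\left(\frac{11 \sqrt{2} \left|{\omega}\right|}{6} + \frac{\pi}{4} \right)}}{1331}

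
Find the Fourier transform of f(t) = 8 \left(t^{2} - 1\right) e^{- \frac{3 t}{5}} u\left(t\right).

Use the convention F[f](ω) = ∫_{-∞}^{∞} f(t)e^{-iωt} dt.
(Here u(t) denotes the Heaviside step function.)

F(ω) = \frac{40 \left(250 i \omega - \left(5 i \omega + 3\right)^{3} + 150\right)}{\left(5 i \omega + 3\right)^{4}}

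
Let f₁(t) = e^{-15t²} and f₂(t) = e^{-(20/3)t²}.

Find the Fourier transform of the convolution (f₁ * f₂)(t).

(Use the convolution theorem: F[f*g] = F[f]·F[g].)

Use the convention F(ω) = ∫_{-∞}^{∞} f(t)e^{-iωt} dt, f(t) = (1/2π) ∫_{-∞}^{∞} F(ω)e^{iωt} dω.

F[f₁*f₂](ω) = \frac{\pi e^{- \frac{13 \omega^{2}}{240}}}{10}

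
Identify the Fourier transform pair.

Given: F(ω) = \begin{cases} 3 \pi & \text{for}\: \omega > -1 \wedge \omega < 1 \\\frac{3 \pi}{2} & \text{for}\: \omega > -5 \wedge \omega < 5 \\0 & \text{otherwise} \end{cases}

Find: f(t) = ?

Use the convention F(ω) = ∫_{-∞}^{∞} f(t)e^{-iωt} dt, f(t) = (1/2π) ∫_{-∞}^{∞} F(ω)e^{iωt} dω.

f(t) = \frac{3 \sin{\left(3 t \right)} \cos{\left(2 t \right)}}{t}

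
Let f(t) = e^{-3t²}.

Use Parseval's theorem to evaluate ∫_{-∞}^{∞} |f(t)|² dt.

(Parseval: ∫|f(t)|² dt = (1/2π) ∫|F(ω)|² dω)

∫|f(t)|² dt = \frac{\sqrt{6} \sqrt{\pi}}{6}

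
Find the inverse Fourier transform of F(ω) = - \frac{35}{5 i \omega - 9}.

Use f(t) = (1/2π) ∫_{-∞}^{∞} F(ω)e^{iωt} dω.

f(t) = 7 e^{\frac{9 t}{5}} u\left(- t\right)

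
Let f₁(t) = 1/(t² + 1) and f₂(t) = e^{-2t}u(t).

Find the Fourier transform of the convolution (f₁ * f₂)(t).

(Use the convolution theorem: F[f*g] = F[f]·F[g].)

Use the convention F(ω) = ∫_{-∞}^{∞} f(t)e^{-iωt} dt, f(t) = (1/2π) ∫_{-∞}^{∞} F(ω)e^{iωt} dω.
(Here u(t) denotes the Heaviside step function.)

F[f₁*f₂](ω) = \frac{\pi e^{- \left|{\omega}\right|}}{i \omega + 2}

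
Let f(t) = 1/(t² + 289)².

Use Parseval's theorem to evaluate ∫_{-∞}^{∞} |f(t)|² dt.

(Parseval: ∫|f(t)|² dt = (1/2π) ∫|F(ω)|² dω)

∫|f(t)|² dt = \frac{5 \pi}{6565418768}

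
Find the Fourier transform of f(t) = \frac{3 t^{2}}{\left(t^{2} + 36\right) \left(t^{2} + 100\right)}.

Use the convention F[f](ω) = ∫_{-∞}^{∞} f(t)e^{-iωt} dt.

F(ω) = \frac{3 \pi \left(5 - 3 e^{4 \left|{\omega}\right|}\right) e^{- 10 \left|{\omega}\right|}}{32}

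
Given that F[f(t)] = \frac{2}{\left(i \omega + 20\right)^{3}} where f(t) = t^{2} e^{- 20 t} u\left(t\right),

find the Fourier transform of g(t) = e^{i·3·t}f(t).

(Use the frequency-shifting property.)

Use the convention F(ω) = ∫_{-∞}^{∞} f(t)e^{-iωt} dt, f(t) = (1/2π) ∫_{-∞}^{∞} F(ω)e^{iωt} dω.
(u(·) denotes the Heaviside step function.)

F[g](ω) = \frac{2}{\left(i \left(\omega - 3\right) + 20\right)^{3}}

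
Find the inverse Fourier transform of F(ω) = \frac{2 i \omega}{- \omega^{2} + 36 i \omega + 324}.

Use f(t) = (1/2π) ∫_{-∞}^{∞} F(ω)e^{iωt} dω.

f(t) = 2 \left(1 - 18 t\right) e^{- 18 t} u\left(t\right)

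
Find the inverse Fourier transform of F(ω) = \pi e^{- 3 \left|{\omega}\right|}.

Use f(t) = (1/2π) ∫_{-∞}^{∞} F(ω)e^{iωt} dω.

f(t) = \frac{3}{t^{2} + 9}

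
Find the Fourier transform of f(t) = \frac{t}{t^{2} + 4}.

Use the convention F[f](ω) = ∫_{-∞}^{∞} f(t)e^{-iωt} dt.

F(ω) = - i \pi e^{- 2 \left|{\omega}\right|} \operatorname{sign}{\left(\omega \right)}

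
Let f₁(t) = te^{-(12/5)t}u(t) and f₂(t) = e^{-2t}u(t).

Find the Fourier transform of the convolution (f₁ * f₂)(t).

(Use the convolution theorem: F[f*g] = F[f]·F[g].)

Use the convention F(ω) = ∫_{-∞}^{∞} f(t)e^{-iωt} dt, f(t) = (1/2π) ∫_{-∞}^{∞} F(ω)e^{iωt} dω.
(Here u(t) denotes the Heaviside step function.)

F[f₁*f₂](ω) = \frac{25}{\left(i \omega + 2\right) \left(5 i \omega + 12\right)^{2}}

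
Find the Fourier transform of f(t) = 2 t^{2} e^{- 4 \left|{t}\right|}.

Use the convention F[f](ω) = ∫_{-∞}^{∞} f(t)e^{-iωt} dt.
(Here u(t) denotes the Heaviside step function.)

F(ω) = \frac{32 \left(16 - 3 \omega^{2}\right)}{\left(\omega^{2} + 16\right)^{3}}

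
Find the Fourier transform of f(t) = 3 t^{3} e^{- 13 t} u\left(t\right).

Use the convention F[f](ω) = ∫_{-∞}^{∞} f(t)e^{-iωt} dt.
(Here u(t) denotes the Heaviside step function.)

F(ω) = \frac{18}{\left(i \omega + 13\right)^{4}}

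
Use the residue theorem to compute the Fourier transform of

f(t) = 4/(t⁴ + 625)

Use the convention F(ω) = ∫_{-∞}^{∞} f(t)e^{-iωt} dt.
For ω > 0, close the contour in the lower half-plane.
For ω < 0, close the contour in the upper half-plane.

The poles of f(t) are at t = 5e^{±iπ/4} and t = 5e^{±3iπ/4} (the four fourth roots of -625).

Let g(z) = f(z)e^{-iωz}; for large |z| the factor e^{-iωz} decays in the lower half-plane when ω > 0 and in the upper half-plane when ω < 0.

Case ω > 0 (lower half-plane, clockwise contour ⇒ F(ω) = -2πi·ΣRes):
  Res_{z = - \frac{5 \sqrt{2}}{2} - \frac{5 \sqrt{2} i}{2}} g(z) = \frac{\sqrt{2} i \left(1 - i\right) e^{\frac{5 \sqrt{2} \omega \left(-1 + i\right)}{2}}}{250}
  Res_{z = \frac{5 \sqrt{2}}{2} - \frac{5 \sqrt{2} i}{2}} g(z) = \frac{\sqrt{2} i \left(1 + i\right) e^{- \frac{5 \sqrt{2} \omega \left(1 + i\right)}{2}}}{250}
  F(ω) = -2πi·ΣRes = \frac{\sqrt{2} \pi \left(\left(1 - i\right) e^{5 \sqrt{2} i \omega} + 1 + i\right) e^{- \frac{5 \sqrt{2} \omega \left(1 + i\right)}{2}}}{125} = \frac{4 \pi e^{- \frac{5 \sqrt{2} \omega}{2}} \sin{\left(\frac{5 \sqrt{2} \omega}{2} + \frac{\pi}{4} \right)}}{125}

Case ω < 0 (upper half-plane, counterclockwise contour ⇒ F(ω) = +2πi·ΣRes):
  Res_{z = \frac{5 \sqrt{2}}{2} + \frac{5 \sqrt{2} i}{2}} g(z) = \frac{\sqrt{2} i \left(-1 + i\right) e^{\frac{5 \sqrt{2} \omega \left(1 - i\right)}{2}}}{250}
  Res_{z = - \frac{5 \sqrt{2}}{2} + \frac{5 \sqrt{2} i}{2}} g(z) = \frac{\sqrt{2} \left(1 - i\right) e^{\frac{5 \sqrt{2} \omega \left(1 + i\right)}{2}}}{250}
  F(ω) = 2πi·ΣRes = - \frac{\sqrt{2} i \pi \left(i \left(1 - i\right) e^{\frac{5 \sqrt{2} \omega \left(1 - i\right)}{2}} - \left(1 - i\right) e^{\frac{5 \sqrt{2} \omega \left(1 + i\right)}{2}}\right)}{125} = \frac{4 \pi e^{\frac{5 \sqrt{2} \omega}{2}} \cos{\left(\frac{5 \sqrt{2} \omega}{2} + \frac{\pi}{4} \right)}}{125}

Both cases combine into a single formula in |ω|:

F(ω) = \frac{4 \pi e^{- \frac{5 \sqrt{2} \left|{\omega}\right|}{2}} \sin{\left(\frac{5 \sqrt{2} \left|{\omega}\right|}{2} + \frac{\pi}{4} \right)}}{125}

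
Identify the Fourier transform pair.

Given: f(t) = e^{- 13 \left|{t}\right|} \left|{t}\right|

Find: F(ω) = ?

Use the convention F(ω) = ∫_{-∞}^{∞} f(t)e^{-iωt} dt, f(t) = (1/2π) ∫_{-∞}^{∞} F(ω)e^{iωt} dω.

F(ω) = \frac{2 \left(169 - \omega^{2}\right)}{\left(\omega^{2} + 169\right)^{2}}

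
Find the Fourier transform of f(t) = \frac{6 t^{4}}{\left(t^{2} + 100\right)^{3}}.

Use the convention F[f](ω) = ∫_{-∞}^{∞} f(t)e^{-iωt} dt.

F(ω) = \frac{3 \pi \left(100 \omega^{2} - 50 \left|{\omega}\right| + 3\right) e^{- 10 \left|{\omega}\right|}}{40}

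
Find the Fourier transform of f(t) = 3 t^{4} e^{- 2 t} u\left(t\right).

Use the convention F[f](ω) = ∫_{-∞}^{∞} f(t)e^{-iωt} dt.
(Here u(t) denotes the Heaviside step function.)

F(ω) = \frac{72}{\left(i \omega + 2\right)^{5}}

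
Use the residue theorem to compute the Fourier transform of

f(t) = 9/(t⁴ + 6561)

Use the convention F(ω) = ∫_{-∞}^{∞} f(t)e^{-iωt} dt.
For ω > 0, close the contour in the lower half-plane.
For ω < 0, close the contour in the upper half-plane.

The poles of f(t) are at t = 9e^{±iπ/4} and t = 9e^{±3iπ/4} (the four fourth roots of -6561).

Let g(z) = f(z)e^{-iωz}; for large |z| the factor e^{-iωz} decays in the lower half-plane when ω > 0 and in the upper half-plane when ω < 0.

Case ω > 0 (lower half-plane, clockwise contour ⇒ F(ω) = -2πi·ΣRes):
  Res_{z = - \frac{9 \sqrt{2}}{2} - \frac{9 \sqrt{2} i}{2}} g(z) = \frac{\sqrt{2} i \left(1 - i\right) e^{\frac{9 \sqrt{2} \omega \left(-1 + i\right)}{2}}}{648}
  Res_{z = \frac{9 \sqrt{2}}{2} - \frac{9 \sqrt{2} i}{2}} g(z) = \frac{\sqrt{2} i \left(1 + i\right) e^{- \frac{9 \sqrt{2} \omega \left(1 + i\right)}{2}}}{648}
  F(ω) = -2πi·ΣRes = \frac{\sqrt{2} \pi \left(1 - i\right) \left(e^{9 \sqrt{2} i \omega} + i\right) e^{- \frac{9 \sqrt{2} \omega \left(1 + i\right)}{2}}}{324} = \frac{\pi e^{- \frac{9 \sqrt{2} \omega}{2}} \sin{\left(\frac{9 \sqrt{2} \omega}{2} + \frac{\pi}{4} \right)}}{81}

Case ω < 0 (upper half-plane, counterclockwise contour ⇒ F(ω) = +2πi·ΣRes):
  Res_{z = \frac{9 \sqrt{2}}{2} + \frac{9 \sqrt{2} i}{2}} g(z) = \frac{\sqrt{2} i \left(-1 + i\right) e^{\frac{9 \sqrt{2} \omega \left(1 - i\right)}{2}}}{648}
  Res_{z = - \frac{9 \sqrt{2}}{2} + \frac{9 \sqrt{2} i}{2}} g(z) = \frac{\sqrt{2} \left(1 - i\right) e^{\frac{9 \sqrt{2} \omega \left(1 + i\right)}{2}}}{648}
  F(ω) = 2πi·ΣRes = - \frac{\sqrt{2} i \pi \left(i \left(1 - i\right) e^{\frac{9 \sqrt{2} \omega \left(1 - i\right)}{2}} - \left(1 - i\right) e^{\frac{9 \sqrt{2} \omega \left(1 + i\right)}{2}}\right)}{324} = \frac{\pi e^{\frac{9 \sqrt{2} \omega}{2}} \cos{\left(\frac{9 \sqrt{2} \omega}{2} + \frac{\pi}{4} \right)}}{81}

Both cases combine into a single formula in |ω|:

F(ω) = \frac{\pi e^{- \frac{9 \sqrt{2} \left|{\omega}\right|}{2}} \sin{\left(\frac{9 \sqrt{2} \left|{\omega}\right|}{2} + \frac{\pi}{4} \right)}}{81}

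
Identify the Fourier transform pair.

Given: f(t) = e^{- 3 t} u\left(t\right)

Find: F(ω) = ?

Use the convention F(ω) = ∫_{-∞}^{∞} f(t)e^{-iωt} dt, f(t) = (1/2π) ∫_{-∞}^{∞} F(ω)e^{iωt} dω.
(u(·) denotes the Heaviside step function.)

F(ω) = \frac{1}{i \omega + 3}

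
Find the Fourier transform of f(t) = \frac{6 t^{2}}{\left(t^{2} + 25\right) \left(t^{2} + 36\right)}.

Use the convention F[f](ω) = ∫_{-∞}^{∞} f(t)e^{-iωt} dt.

F(ω) = \frac{6 \pi \left(6 - 5 e^{\left|{\omega}\right|}\right) e^{- 6 \left|{\omega}\right|}}{11}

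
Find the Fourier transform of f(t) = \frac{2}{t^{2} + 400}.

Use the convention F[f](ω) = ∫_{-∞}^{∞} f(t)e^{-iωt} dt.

F(ω) = \frac{\pi e^{- 20 \left|{\omega}\right|}}{10}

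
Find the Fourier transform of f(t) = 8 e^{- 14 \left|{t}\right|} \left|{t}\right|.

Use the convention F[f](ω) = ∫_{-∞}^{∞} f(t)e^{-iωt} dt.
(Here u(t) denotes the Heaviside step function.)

F(ω) = \frac{16 \left(196 - \omega^{2}\right)}{\left(\omega^{2} + 196\right)^{2}}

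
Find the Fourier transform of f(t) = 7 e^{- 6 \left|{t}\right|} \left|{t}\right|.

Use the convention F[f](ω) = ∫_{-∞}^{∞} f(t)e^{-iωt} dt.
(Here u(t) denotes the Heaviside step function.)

F(ω) = \frac{14 \left(36 - \omega^{2}\right)}{\left(\omega^{2} + 36\right)^{2}}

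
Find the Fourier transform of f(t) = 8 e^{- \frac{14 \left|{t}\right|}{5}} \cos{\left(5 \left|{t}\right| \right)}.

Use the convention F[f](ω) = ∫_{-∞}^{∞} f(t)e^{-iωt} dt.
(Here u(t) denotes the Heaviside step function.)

F(ω) = \frac{1120 \left(25 \omega^{2} + 821\right)}{625 \omega^{4} - 21450 \omega^{2} + 674041}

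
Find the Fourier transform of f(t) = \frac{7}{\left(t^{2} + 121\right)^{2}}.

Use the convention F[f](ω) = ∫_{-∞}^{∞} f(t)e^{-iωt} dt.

F(ω) = \frac{7 \pi \left(11 \left|{\omega}\right| + 1\right) e^{- 11 \left|{\omega}\right|}}{2662}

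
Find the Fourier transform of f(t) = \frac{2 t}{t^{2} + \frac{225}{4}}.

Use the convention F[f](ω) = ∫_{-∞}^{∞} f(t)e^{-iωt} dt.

F(ω) = - 2 i \pi e^{- \frac{15 \left|{\omega}\right|}{2}} \operatorname{sign}{\left(\omega \right)}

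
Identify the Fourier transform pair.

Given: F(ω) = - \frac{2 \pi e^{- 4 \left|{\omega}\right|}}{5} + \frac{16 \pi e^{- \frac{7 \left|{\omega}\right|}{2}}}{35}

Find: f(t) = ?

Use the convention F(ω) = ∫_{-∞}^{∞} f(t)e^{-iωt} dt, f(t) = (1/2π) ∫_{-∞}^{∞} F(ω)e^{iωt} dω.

f(t) = \frac{6}{\left(t^{2} + \frac{49}{4}\right) \left(t^{2} + 16\right)}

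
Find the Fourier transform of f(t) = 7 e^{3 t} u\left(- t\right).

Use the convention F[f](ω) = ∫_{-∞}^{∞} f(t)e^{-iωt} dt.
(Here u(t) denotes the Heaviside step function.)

F(ω) = - \frac{7}{i \omega - 3}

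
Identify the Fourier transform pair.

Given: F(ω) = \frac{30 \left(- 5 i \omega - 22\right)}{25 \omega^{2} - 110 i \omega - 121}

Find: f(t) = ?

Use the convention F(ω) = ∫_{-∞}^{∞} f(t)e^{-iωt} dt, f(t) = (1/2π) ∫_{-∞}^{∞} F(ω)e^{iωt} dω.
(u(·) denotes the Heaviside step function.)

f(t) = 6 \left(\frac{11 t}{5} + 1\right) e^{- \frac{11 t}{5}} u\left(t\right)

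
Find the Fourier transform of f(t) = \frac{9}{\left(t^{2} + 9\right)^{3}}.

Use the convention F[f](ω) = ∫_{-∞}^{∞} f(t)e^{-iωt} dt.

F(ω) = \frac{\pi \left(3 \omega^{2} + 3 \left|{\omega}\right| + 1\right) e^{- 3 \left|{\omega}\right|}}{72}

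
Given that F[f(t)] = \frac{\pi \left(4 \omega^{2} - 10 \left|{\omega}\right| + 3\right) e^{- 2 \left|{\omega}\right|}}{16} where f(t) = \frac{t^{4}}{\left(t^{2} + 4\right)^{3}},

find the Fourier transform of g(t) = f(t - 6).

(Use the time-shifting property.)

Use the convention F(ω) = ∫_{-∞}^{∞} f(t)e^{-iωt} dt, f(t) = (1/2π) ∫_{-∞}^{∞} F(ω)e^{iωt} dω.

F[g](ω) = \frac{\pi \left(4 \omega^{2} - 10 \left|{\omega}\right| + 3\right) e^{- 6 i \omega - 2 \left|{\omega}\right|}}{16}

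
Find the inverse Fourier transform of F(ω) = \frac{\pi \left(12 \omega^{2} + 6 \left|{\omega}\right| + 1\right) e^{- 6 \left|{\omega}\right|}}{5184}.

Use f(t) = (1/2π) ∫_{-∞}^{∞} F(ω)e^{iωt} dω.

f(t) = \frac{4}{\left(t^{2} + 36\right)^{3}}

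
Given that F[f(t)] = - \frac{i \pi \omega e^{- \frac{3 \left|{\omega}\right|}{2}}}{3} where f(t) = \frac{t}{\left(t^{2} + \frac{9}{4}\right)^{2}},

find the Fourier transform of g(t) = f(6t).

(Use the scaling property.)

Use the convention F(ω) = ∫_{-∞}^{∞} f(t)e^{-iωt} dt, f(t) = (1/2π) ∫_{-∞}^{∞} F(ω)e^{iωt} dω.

F[g](ω) = - \frac{i \pi \omega e^{- \frac{\left|{\omega}\right|}{4}}}{108}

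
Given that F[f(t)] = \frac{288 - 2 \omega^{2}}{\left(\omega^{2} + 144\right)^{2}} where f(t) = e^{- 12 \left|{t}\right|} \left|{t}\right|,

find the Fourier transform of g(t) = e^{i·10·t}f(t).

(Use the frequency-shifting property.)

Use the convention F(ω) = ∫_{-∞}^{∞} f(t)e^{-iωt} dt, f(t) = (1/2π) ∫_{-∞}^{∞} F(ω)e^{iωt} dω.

F[g](ω) = \frac{2 \left(144 - \left(\omega - 10\right)^{2}\right)}{\left(\left(\omega - 10\right)^{2} + 144\right)^{2}}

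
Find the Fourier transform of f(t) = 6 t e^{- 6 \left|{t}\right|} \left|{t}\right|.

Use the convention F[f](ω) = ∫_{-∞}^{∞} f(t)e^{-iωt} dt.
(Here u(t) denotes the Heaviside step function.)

F(ω) = \frac{24 i \omega \left(\omega^{2} - 108\right)}{\left(\omega^{2} + 36\right)^{3}}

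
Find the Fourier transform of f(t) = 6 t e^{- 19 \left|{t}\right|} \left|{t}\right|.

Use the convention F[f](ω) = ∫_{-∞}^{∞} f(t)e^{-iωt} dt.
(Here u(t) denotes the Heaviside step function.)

F(ω) = \frac{24 i \omega \left(\omega^{2} - 1083\right)}{\left(\omega^{2} + 361\right)^{3}}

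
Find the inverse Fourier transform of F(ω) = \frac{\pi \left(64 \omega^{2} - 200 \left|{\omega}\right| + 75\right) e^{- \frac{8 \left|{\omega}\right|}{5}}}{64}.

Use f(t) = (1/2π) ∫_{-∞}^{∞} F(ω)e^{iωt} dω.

f(t) = \frac{5 t^{4}}{\left(t^{2} + \frac{64}{25}\right)^{3}}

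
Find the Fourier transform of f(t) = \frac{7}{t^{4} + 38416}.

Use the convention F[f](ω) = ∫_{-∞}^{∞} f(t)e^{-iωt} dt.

F(ω) = \frac{\pi e^{- 7 \sqrt{2} \left|{\omega}\right|} \sin{\left(7 \sqrt{2} \left|{\omega}\right| + \frac{\pi}{4} \right)}}{392}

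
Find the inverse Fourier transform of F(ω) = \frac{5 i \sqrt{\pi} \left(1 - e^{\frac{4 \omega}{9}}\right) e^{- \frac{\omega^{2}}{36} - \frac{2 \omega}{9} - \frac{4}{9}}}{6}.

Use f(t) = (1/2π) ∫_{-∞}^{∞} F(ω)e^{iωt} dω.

f(t) = 5 e^{- 9 t^{2}} \sin{\left(4 t \right)}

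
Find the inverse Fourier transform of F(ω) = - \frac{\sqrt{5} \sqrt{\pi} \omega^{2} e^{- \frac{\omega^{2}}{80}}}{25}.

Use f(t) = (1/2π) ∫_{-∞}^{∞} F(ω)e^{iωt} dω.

f(t) = 8 \left(80 t^{2} - 2\right) e^{- 20 t^{2}}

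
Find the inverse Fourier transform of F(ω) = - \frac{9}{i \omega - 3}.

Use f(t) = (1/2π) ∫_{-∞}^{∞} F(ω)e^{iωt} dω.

f(t) = 9 e^{3 t} u\left(- t\right)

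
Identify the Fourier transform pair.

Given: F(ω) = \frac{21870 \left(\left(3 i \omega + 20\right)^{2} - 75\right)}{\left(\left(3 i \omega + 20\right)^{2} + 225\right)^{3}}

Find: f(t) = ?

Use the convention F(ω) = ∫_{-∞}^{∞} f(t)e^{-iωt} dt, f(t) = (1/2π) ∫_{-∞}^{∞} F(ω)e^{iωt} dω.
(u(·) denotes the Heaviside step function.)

f(t) = 9 t^{2} e^{- \frac{20 t}{3}} \sin{\left(5 t \right)} u\left(t\right)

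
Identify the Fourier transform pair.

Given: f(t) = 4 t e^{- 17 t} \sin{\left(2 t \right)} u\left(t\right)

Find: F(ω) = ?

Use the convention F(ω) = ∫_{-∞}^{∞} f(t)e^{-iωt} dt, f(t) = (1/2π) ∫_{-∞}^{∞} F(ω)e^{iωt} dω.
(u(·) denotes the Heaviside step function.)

F(ω) = \frac{16 \left(i \omega + 17\right)}{\left(\left(i \omega + 17\right)^{2} + 4\right)^{2}}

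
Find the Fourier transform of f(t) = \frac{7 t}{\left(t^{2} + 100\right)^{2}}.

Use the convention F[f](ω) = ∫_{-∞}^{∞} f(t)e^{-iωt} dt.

F(ω) = - \frac{7 i \pi \omega e^{- 10 \left|{\omega}\right|}}{20}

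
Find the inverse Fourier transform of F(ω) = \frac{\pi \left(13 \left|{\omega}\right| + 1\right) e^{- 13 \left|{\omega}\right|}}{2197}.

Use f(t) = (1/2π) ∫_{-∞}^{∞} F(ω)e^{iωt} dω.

f(t) = \frac{2}{\left(t^{2} + 169\right)^{2}}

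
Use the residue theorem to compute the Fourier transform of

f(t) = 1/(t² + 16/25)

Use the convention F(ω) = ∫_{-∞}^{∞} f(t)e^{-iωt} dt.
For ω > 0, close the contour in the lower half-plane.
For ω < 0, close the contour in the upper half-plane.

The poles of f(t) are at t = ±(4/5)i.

Let g(z) = f(z)e^{-iωz}; for large |z| the factor e^{-iωz} decays in the lower half-plane when ω > 0 and in the upper half-plane when ω < 0.

Case ω > 0 (lower half-plane, clockwise contour ⇒ F(ω) = -2πi·ΣRes):
  Res_{z = - \frac{4 i}{5}} g(z) = \frac{5 i e^{- \frac{4 \omega}{5}}}{8}
  F(ω) = -2πi·ΣRes = \frac{5 \pi e^{- \frac{4 \omega}{5}}}{4}

Case ω < 0 (upper half-plane, counterclockwise contour ⇒ F(ω) = +2πi·ΣRes):
  Res_{z = \frac{4 i}{5}} g(z) = - \frac{5 i e^{\frac{4 \omega}{5}}}{8}
  F(ω) = 2πi·ΣRes = \frac{5 \pi e^{\frac{4 \omega}{5}}}{4}

Both cases combine into a single formula in |ω|:

F(ω) = \frac{5 \pi e^{- \frac{4 \left|{\omega}\right|}{5}}}{4}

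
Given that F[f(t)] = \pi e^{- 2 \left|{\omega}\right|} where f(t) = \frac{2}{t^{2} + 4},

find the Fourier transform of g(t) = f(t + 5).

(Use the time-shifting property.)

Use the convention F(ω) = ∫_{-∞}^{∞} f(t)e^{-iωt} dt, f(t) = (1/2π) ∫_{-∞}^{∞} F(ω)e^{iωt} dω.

F[g](ω) = \pi e^{5 i \omega - 2 \left|{\omega}\right|}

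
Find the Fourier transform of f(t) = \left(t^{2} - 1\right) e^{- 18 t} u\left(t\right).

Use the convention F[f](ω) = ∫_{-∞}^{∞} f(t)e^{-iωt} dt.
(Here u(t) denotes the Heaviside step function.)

F(ω) = \frac{2 i \omega - \left(i \omega + 18\right)^{3} + 36}{\left(i \omega + 18\right)^{4}}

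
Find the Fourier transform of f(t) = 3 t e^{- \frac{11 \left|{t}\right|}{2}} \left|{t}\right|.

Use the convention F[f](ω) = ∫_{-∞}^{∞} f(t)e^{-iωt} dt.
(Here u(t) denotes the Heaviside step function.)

F(ω) = \frac{192 i \omega \left(4 \omega^{2} - 363\right)}{\left(4 \omega^{2} + 121\right)^{3}}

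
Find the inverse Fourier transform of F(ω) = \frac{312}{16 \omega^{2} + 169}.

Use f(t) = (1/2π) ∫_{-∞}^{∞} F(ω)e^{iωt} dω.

f(t) = 3 e^{- \frac{13 \left|{t}\right|}{4}}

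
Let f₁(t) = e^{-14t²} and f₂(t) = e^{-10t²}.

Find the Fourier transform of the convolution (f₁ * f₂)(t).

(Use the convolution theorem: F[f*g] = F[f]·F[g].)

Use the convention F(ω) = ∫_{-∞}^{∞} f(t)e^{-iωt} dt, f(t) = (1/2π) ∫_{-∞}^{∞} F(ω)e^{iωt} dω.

F[f₁*f₂](ω) = \frac{\sqrt{35} \pi e^{- \frac{3 \omega^{2}}{70}}}{70}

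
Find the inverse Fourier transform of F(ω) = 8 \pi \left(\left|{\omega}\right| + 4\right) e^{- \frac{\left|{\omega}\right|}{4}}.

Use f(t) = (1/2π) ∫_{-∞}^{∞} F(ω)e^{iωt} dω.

f(t) = \frac{1}{\left(t^{2} + \frac{1}{16}\right)^{2}}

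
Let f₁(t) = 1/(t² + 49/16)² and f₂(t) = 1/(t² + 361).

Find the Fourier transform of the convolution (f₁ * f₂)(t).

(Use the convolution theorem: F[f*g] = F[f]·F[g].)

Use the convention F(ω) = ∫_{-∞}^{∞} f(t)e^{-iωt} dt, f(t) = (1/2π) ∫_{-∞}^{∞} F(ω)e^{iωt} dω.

F[f₁*f₂](ω) = \frac{8 \pi^{2} \left(7 \left|{\omega}\right| + 4\right) e^{- \frac{83 \left|{\omega}\right|}{4}}}{6517}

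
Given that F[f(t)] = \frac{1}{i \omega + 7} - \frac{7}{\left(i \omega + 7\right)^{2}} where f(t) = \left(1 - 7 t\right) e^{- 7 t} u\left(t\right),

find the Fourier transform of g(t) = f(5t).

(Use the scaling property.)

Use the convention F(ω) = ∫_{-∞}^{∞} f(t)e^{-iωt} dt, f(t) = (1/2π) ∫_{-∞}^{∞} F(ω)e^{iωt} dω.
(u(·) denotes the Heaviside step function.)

F[g](ω) = \frac{i \omega}{- \omega^{2} + 70 i \omega + 1225}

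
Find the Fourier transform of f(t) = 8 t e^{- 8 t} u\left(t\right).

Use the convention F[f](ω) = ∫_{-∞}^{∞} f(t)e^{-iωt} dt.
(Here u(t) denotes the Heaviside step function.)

F(ω) = \frac{8}{\left(i \omega + 8\right)^{2}}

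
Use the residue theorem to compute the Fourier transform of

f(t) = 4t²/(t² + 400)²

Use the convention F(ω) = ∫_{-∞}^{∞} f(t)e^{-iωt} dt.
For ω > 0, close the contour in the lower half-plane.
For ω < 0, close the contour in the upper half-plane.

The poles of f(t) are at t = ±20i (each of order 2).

Let g(z) = f(z)e^{-iωz}; for large |z| the factor e^{-iωz} decays in the lower half-plane when ω > 0 and in the upper half-plane when ω < 0.

Case ω > 0 (lower half-plane, clockwise contour ⇒ F(ω) = -2πi·ΣRes):
  Res_{z = - 20 i} g(z) = i \left(\frac{1}{20} - \omega\right) e^{- 20 \omega} (pole of order 2)
  F(ω) = -2πi·ΣRes = \frac{\pi \left(1 - 20 \omega\right) e^{- 20 \omega}}{10}

Case ω < 0 (upper half-plane, counterclockwise contour ⇒ F(ω) = +2πi·ΣRes):
  Res_{z = 20 i} g(z) = i \left(- \omega - \frac{1}{20}\right) e^{20 \omega} (pole of order 2)
  F(ω) = 2πi·ΣRes = \frac{\pi \left(20 \omega + 1\right) e^{20 \omega}}{10}

Both cases combine into a single formula in |ω|:

F(ω) = \frac{\pi \left(1 - 20 \left|{\omega}\right|\right) e^{- 20 \left|{\omega}\right|}}{10}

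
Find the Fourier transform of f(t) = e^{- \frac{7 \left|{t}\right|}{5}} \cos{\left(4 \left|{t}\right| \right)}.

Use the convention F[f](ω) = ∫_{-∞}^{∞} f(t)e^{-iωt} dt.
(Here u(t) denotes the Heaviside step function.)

F(ω) = \frac{70 \left(25 \omega^{2} + 449\right)}{625 \omega^{4} - 17550 \omega^{2} + 201601}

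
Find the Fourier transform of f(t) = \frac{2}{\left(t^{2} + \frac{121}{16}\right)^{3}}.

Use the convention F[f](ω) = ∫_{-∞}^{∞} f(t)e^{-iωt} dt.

F(ω) = \frac{16 \pi \left(121 \omega^{2} + 132 \left|{\omega}\right| + 48\right) e^{- \frac{11 \left|{\omega}\right|}{4}}}{161051}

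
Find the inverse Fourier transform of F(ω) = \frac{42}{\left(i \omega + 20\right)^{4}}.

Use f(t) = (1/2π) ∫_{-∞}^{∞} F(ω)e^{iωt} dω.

f(t) = 7 t^{3} e^{- 20 t} u\left(t\right)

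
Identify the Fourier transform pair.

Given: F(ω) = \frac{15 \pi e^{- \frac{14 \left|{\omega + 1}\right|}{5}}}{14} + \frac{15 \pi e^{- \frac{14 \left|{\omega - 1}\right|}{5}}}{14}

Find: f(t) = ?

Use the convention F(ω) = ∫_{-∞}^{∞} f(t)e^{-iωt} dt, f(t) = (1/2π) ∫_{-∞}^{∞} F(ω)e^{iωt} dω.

f(t) = \frac{6 \cos{\left(t \right)}}{t^{2} + \frac{196}{25}}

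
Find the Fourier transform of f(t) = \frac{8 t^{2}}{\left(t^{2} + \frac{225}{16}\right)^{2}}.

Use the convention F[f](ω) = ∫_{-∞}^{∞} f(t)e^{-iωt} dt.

F(ω) = \frac{4 \pi \left(4 - 15 \left|{\omega}\right|\right) e^{- \frac{15 \left|{\omega}\right|}{4}}}{15}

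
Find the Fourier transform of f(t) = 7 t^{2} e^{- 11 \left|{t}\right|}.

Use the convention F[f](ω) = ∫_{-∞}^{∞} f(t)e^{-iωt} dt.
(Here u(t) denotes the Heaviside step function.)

F(ω) = \frac{308 \left(121 - 3 \omega^{2}\right)}{\left(\omega^{2} + 121\right)^{3}}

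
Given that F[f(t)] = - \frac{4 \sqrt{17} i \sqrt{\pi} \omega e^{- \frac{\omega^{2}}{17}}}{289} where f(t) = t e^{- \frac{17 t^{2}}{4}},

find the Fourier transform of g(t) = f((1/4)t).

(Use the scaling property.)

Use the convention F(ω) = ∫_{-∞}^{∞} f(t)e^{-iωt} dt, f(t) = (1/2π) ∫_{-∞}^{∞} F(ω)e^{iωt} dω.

F[g](ω) = - \frac{64 \sqrt{17} i \sqrt{\pi} \omega e^{- \frac{16 \omega^{2}}{17}}}{289}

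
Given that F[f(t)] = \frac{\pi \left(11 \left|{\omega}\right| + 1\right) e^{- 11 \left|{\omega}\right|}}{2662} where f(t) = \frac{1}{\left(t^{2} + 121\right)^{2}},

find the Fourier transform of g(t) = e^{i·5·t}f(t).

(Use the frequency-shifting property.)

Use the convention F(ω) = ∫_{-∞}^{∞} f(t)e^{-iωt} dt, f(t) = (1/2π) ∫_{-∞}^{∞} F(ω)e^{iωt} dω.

F[g](ω) = \frac{\pi \left(11 \left|{\omega - 5}\right| + 1\right) e^{- 11 \left|{\omega - 5}\right|}}{2662}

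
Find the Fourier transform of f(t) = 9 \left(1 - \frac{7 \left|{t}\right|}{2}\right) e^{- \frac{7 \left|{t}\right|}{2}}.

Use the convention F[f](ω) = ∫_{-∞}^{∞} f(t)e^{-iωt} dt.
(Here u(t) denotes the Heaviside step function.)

F(ω) = \frac{2016 \omega^{2}}{\left(4 \omega^{2} + 49\right)^{2}}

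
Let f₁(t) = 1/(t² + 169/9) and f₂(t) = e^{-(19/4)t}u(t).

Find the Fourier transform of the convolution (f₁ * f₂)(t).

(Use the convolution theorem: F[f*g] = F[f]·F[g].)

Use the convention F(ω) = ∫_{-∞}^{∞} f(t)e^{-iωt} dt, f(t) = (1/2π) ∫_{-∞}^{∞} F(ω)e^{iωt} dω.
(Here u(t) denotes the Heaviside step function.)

F[f₁*f₂](ω) = \frac{12 \pi e^{- \frac{13 \left|{\omega}\right|}{3}}}{13 \left(4 i \omega + 19\right)}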